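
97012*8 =776096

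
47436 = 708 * 67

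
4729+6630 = 11359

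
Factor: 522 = 2^1 * 3^2*29^1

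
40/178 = 20/89 = 0.22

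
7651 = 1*7651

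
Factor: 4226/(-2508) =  - 2^( - 1)*3^(  -  1)*11^(-1)*19^(  -  1)*2113^1 =- 2113/1254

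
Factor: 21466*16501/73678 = 177105233/36839 = 11^(-1 )*17^(  -  1)*29^1*197^(-1)*569^1*10733^1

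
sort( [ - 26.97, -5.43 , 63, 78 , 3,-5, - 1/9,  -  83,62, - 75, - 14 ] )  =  [ - 83, - 75,- 26.97, - 14, - 5.43 ,- 5 , - 1/9,3, 62,63,78] 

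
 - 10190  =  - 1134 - 9056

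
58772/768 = 76+ 101/192 = 76.53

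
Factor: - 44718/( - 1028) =2^( - 1)*3^1*29^1 = 87/2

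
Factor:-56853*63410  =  -3605048730  =  -2^1*3^2* 5^1*17^1* 373^1 *6317^1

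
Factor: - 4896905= - 5^1*13^1*75337^1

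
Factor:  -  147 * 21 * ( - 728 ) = 2247336 = 2^3* 3^2*7^4*13^1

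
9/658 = 9/658   =  0.01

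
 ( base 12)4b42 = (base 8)20542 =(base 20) 1176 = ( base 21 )j7k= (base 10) 8546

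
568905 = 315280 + 253625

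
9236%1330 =1256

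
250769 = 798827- 548058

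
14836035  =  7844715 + 6991320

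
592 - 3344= - 2752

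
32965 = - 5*(  -  6593)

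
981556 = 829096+152460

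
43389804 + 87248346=130638150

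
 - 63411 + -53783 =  - 117194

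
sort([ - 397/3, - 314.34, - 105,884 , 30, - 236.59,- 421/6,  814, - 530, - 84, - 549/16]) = [ - 530, - 314.34,  -  236.59, - 397/3,-105,-84, - 421/6  , - 549/16,30, 814, 884] 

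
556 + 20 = 576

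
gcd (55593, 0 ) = 55593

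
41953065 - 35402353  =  6550712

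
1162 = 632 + 530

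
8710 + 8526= 17236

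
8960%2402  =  1754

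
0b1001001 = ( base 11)67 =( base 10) 73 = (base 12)61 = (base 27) 2J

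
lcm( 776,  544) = 52768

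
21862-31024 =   -  9162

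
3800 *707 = 2686600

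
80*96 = 7680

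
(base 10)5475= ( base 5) 133400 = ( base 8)12543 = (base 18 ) GG3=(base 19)F33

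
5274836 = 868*6077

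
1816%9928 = 1816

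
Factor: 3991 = 13^1*307^1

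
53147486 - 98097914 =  - 44950428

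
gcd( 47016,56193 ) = 3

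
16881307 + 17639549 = 34520856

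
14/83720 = 1/5980 = 0.00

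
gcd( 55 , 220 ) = 55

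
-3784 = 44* ( -86)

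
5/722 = 5/722 = 0.01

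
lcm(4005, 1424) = 64080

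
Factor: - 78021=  -3^2 * 8669^1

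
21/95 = 21/95 = 0.22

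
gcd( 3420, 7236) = 36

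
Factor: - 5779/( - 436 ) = 2^(-2) *109^( - 1 )*5779^1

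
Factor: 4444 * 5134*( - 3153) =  - 71937258888 = - 2^3* 3^1*11^1*17^1*101^1 * 151^1*1051^1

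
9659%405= 344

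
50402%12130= 1882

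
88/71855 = 88/71855 = 0.00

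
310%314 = 310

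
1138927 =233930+904997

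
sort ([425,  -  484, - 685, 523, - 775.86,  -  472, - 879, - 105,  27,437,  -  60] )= [ - 879, - 775.86, - 685, - 484, - 472, - 105,  -  60,27, 425,437, 523]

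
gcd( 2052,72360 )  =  108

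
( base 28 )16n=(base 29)14i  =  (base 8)1717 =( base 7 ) 2562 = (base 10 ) 975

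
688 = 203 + 485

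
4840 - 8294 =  - 3454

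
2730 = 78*35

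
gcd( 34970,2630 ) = 10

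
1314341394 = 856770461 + 457570933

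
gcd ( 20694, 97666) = 2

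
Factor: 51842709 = 3^2*71^1*81131^1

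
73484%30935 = 11614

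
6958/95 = 6958/95 = 73.24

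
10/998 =5/499 = 0.01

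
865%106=17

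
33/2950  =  33/2950 = 0.01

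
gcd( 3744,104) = 104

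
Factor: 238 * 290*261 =18014220  =  2^2*3^2*5^1*7^1*17^1*29^2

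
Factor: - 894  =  -2^1 * 3^1*149^1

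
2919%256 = 103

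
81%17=13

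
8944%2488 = 1480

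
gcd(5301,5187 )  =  57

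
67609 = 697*97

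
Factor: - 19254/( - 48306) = 3209/8051=83^ ( - 1 ) *97^( - 1 )*3209^1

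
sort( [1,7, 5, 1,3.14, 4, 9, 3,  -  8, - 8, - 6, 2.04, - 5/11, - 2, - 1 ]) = [ - 8, - 8, - 6, - 2, - 1, - 5/11, 1,1, 2.04, 3,3.14, 4, 5, 7,9 ]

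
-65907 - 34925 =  - 100832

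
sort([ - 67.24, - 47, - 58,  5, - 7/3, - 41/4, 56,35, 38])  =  [ - 67.24,-58,-47, - 41/4, - 7/3,5, 35,  38, 56]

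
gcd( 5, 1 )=1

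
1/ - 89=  - 1/89 = - 0.01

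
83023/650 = 83023/650 = 127.73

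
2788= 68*41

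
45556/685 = 45556/685 = 66.51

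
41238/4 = 10309+1/2= 10309.50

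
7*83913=587391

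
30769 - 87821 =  - 57052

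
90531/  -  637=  - 143+80/91 =-142.12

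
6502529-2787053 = 3715476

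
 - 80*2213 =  - 177040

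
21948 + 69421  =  91369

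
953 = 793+160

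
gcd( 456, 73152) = 24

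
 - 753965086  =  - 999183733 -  - 245218647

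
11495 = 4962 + 6533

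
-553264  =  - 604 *916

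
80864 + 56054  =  136918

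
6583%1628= 71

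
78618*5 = 393090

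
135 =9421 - 9286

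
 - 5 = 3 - 8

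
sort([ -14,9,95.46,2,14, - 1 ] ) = [ -14,  -  1 , 2,9, 14,95.46]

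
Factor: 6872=2^3*859^1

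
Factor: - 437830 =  - 2^1*5^1*43783^1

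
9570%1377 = 1308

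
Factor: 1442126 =2^1*7^1*239^1*431^1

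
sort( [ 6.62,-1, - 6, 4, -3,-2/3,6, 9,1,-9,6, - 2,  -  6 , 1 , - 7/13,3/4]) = [-9 , - 6,  -  6, - 3,-2,  -  1, -2/3,-7/13, 3/4,1, 1,4,6,6, 6.62, 9] 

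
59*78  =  4602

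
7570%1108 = 922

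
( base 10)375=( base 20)IF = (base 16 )177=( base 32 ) BN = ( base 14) 1cb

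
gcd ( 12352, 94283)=1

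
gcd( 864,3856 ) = 16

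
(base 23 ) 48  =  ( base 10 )100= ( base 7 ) 202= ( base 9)121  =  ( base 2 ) 1100100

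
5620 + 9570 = 15190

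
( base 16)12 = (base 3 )200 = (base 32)i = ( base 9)20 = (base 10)18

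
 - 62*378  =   - 23436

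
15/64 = 15/64 = 0.23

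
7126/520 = 3563/260 = 13.70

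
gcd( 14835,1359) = 3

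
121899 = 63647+58252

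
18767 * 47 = 882049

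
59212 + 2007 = 61219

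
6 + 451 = 457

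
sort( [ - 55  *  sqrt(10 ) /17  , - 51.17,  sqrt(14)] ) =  [ - 51.17,-55*sqrt( 10 )/17,sqrt(14) ]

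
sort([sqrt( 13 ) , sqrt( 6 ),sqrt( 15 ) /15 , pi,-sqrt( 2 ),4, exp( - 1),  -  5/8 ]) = [  -  sqrt( 2),  -  5/8,sqrt(15)/15,exp(-1),sqrt( 6 ), pi,sqrt(13 ),4]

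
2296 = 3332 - 1036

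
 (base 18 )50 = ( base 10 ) 90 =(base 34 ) 2m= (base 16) 5A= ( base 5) 330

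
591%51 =30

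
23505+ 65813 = 89318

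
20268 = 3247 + 17021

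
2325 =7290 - 4965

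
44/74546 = 22/37273 = 0.00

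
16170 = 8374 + 7796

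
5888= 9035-3147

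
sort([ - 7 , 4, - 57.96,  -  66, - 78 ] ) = [  -  78, - 66, - 57.96, - 7 , 4]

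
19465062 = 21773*894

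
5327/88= 5327/88  =  60.53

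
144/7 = 20 + 4/7 = 20.57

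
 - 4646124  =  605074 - 5251198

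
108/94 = 1 + 7/47 =1.15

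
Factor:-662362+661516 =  - 2^1*3^2*47^1 = -  846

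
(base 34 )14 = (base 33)15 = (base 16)26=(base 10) 38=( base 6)102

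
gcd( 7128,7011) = 9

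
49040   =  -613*( -80)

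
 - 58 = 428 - 486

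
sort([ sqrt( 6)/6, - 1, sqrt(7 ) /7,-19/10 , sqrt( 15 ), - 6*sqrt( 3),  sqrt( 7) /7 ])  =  [-6*sqrt(3) , - 19/10 ,-1, sqrt( 7)/7 , sqrt(7) /7,sqrt( 6)/6,  sqrt(15 )] 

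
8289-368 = 7921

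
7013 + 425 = 7438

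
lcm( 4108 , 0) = 0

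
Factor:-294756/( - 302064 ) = 2^ ( - 2)*11^2 * 31^( - 1) = 121/124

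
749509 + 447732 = 1197241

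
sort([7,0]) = [ 0, 7 ]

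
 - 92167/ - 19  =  92167/19 =4850.89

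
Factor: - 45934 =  - 2^1*7^1 * 17^1*193^1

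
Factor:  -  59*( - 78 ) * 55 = 253110 = 2^1*3^1*5^1*11^1*13^1*59^1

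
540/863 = 540/863= 0.63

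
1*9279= 9279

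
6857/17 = 6857/17 =403.35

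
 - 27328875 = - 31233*875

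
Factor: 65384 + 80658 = 146042 = 2^1*13^1 * 41^1*137^1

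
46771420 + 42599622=89371042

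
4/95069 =4/95069=0.00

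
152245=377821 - 225576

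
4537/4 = 1134 +1/4 = 1134.25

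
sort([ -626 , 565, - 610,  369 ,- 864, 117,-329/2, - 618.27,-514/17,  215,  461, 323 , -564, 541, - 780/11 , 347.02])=[ - 864 ,  -  626, - 618.27,-610,  -  564  ,  -  329/2, - 780/11, - 514/17,  117 , 215,323 , 347.02,  369,461 , 541,565] 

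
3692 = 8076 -4384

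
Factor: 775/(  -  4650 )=-2^(- 1)*3^(  -  1 )=-1/6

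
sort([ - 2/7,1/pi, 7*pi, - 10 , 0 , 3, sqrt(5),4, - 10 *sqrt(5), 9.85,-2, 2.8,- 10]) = [ - 10*sqrt( 5), - 10, - 10, - 2, - 2/7,0, 1/pi,sqrt( 5 ),2.8, 3, 4, 9.85, 7 * pi ]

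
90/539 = 90/539=0.17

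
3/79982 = 3/79982 = 0.00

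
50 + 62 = 112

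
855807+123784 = 979591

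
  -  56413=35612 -92025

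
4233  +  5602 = 9835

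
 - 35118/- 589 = 35118/589= 59.62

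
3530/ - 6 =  - 1765/3 = - 588.33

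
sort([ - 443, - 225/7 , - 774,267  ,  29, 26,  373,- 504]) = [-774,- 504, - 443, - 225/7,26, 29,267, 373] 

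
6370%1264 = 50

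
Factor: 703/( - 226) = -2^( - 1 )*19^1*37^1*113^( - 1)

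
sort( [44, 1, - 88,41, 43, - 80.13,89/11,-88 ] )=[-88, -88,-80.13,1,89/11,41,43,  44]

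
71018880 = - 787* (-90240 ) 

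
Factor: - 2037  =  - 3^1*7^1 * 97^1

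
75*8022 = 601650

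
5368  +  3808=9176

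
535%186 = 163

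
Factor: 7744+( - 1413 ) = 6331 =13^1*487^1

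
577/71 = 8 + 9/71 = 8.13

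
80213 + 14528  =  94741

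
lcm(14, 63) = 126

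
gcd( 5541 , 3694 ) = 1847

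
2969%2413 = 556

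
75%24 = 3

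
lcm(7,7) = 7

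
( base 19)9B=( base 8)266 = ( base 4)2312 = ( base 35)57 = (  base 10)182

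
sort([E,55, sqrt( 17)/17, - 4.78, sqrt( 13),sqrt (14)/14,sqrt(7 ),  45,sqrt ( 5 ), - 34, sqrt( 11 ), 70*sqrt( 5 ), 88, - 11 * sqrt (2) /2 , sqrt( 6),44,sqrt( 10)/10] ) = [ - 34, - 11*sqrt(2)/2, - 4.78,sqrt(17)/17,  sqrt( 14 ) /14, sqrt (10) /10,sqrt(5 ), sqrt( 6 ),sqrt ( 7 ),E, sqrt( 11 ) , sqrt( 13),44,45,55, 88,70 * sqrt(5)]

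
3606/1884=601/314 = 1.91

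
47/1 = 47=47.00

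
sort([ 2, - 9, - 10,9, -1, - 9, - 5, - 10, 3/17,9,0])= [ - 10, - 10, - 9, - 9, - 5,-1, 0,3/17 , 2,9, 9 ]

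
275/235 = 1  +  8/47  =  1.17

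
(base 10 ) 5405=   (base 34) 4mx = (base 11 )4074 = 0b1010100011101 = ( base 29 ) 6CB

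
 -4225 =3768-7993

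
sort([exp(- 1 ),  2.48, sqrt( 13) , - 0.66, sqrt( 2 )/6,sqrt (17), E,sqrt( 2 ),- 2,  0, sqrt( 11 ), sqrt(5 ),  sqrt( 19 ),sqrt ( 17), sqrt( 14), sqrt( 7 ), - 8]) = [  -  8, - 2, - 0.66 , 0, sqrt( 2 ) /6,exp( - 1), sqrt(2), sqrt (5),  2.48,sqrt( 7),E,  sqrt(11), sqrt(  13 ) , sqrt (14 ), sqrt( 17), sqrt( 17)  ,  sqrt( 19) ] 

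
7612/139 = 54  +  106/139 = 54.76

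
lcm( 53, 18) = 954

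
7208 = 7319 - 111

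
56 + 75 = 131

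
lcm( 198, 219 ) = 14454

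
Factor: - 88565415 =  - 3^1*5^1*5904361^1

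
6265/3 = 6265/3 =2088.33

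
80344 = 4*20086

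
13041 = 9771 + 3270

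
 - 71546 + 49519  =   - 22027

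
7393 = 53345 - 45952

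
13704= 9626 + 4078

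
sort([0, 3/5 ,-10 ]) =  [-10 , 0, 3/5]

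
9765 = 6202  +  3563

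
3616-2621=995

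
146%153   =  146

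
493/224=493/224  =  2.20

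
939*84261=79121079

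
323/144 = 2+35/144 = 2.24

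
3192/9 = 354 + 2/3 = 354.67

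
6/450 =1/75 = 0.01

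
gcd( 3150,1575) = 1575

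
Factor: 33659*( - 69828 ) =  - 2350340652=- 2^2*3^1*11^1 * 23^2 * 97^1 *347^1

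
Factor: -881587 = - 7^1*125941^1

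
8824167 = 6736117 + 2088050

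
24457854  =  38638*633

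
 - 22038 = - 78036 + 55998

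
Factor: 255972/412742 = 498/803 = 2^1*3^1*11^ (-1)*73^(  -  1 )*83^1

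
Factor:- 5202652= -2^2*7^1*13^1*14293^1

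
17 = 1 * 17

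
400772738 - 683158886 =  - 282386148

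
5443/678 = 8 + 19/678 =8.03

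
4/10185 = 4/10185=0.00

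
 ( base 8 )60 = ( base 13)39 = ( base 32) 1G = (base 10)48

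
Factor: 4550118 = 2^1 * 3^1*17^1 * 31^1*1439^1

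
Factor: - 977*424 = -414248 = -2^3*53^1*977^1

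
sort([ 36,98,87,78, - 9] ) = [ - 9,36, 78,87, 98 ] 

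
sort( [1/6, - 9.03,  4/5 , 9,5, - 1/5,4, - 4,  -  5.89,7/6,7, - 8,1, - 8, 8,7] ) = [- 9.03, - 8, - 8, - 5.89, - 4, - 1/5,1/6, 4/5,1, 7/6, 4,5,7, 7,8,9] 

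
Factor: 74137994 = 2^1*7^1*5295571^1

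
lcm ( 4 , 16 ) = 16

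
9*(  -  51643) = - 464787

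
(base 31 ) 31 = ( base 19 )4i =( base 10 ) 94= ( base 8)136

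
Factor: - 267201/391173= - 89067/130391 = - 3^1 * 11^1*101^( - 1)*1291^( - 1)*2699^1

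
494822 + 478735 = 973557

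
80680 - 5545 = 75135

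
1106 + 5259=6365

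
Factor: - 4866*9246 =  - 44991036 = - 2^2*3^2 * 23^1 * 67^1*811^1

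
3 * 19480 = 58440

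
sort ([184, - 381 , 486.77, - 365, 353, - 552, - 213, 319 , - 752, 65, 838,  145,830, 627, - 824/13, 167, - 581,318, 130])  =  [  -  752, - 581, - 552, - 381, - 365, - 213, - 824/13 , 65,130 , 145, 167,184, 318,319, 353, 486.77, 627, 830,838]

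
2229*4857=10826253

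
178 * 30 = 5340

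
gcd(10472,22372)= 476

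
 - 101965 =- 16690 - 85275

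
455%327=128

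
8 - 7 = 1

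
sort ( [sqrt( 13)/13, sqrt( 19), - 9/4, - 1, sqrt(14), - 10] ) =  [-10,-9/4, - 1, sqrt( 13)/13, sqrt (14),sqrt(19)]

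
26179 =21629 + 4550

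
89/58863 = 89/58863=0.00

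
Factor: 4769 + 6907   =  11676  =  2^2  *3^1*7^1 * 139^1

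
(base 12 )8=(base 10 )8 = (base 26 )8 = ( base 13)8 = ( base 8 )10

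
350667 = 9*38963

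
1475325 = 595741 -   -  879584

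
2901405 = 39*74395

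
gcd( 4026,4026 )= 4026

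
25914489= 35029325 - 9114836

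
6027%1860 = 447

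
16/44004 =4/11001= 0.00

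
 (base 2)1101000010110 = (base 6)50530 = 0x1A16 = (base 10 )6678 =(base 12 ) 3a46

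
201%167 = 34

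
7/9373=1/1339 = 0.00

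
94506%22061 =6262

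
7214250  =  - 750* (  -  9619) 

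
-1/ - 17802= 1/17802 = 0.00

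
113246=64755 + 48491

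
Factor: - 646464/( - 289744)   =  444/199 = 2^2*3^1*37^1*199^ ( - 1) 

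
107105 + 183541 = 290646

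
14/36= 7/18 = 0.39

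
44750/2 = 22375 = 22375.00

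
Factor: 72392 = 2^3*9049^1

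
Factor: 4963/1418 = 7/2 =2^( - 1)*7^1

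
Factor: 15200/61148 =3800/15287 = 2^3*5^2*19^1 * 15287^(  -  1) 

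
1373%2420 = 1373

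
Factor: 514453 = 514453^1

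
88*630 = 55440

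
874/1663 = 874/1663 = 0.53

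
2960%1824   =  1136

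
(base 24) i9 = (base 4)12321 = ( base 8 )671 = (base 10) 441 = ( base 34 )CX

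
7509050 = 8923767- 1414717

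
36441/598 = 36441/598=60.94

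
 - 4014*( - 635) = 2548890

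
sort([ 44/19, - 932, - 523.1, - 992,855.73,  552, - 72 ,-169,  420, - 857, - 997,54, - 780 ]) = [  -  997,  -  992, - 932, -857, - 780 , - 523.1 , - 169, - 72, 44/19, 54,  420, 552,  855.73 ] 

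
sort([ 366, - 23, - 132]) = [ - 132 , - 23,366 ]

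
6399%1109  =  854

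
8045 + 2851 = 10896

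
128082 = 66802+61280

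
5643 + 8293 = 13936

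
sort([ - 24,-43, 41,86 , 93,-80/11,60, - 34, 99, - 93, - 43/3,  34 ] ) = [-93,  -  43,-34,-24,-43/3, - 80/11,34, 41, 60, 86, 93, 99]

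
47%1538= 47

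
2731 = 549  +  2182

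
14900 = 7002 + 7898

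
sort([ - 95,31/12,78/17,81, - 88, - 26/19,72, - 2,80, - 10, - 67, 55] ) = [ -95, - 88, - 67, - 10, - 2 , - 26/19, 31/12,78/17, 55,72, 80,81 ]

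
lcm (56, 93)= 5208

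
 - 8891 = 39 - 8930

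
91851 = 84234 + 7617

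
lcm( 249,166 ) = 498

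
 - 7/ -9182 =7/9182 =0.00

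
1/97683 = 1/97683 = 0.00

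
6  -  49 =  - 43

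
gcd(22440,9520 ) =680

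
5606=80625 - 75019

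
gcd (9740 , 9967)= 1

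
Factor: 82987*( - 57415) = - 4764698605  =  -5^1*31^1*2677^1*11483^1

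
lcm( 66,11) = 66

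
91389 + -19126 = 72263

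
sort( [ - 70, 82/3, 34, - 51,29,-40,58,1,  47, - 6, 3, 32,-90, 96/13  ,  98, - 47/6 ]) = [ - 90, - 70,-51,-40, -47/6,-6,  1,3,96/13,82/3, 29, 32, 34, 47,58,98]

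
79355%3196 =2651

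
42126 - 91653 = - 49527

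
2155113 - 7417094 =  - 5261981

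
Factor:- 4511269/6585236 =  - 2^( - 2) * 29^1*71^1*251^(  -  1 )*313^1 * 937^( - 1) = -  644467/940748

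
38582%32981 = 5601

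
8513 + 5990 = 14503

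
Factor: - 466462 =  - 2^1*233231^1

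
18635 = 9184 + 9451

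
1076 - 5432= - 4356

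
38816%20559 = 18257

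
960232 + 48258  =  1008490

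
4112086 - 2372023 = 1740063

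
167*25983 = 4339161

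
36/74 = 18/37  =  0.49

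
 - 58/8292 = - 1 + 4117/4146  =  - 0.01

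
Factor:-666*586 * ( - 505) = 197089380 = 2^2*3^2*5^1*37^1*101^1*293^1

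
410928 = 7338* 56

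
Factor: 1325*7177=9509525 = 5^2 * 53^1 * 7177^1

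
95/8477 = 95/8477  =  0.01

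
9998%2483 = 66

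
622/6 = 103 + 2/3 = 103.67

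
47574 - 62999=-15425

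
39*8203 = 319917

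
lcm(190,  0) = 0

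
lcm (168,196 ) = 1176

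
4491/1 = 4491 = 4491.00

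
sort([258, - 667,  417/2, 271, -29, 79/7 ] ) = [ - 667,-29, 79/7,  417/2, 258,271] 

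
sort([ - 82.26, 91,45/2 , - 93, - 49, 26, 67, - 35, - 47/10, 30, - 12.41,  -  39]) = [ - 93, - 82.26, - 49, - 39, - 35  , - 12.41,- 47/10, 45/2, 26, 30,67, 91 ]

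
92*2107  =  193844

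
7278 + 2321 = 9599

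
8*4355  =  34840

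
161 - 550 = - 389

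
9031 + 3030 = 12061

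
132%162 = 132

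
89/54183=89/54183 = 0.00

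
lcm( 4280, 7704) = 38520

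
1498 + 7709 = 9207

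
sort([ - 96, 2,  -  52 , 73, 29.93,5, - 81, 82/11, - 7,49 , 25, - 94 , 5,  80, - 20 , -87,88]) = [ - 96,-94, - 87,-81,-52, - 20, - 7,  2, 5, 5, 82/11,25,29.93, 49, 73, 80,88 ]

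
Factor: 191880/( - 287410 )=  - 468/701 = - 2^2*3^2*13^1*701^( - 1)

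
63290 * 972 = 61517880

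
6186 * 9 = 55674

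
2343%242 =165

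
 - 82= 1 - 83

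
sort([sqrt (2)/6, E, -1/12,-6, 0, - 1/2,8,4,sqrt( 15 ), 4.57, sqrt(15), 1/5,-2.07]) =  [ - 6, - 2.07,-1/2, - 1/12,0,1/5, sqrt( 2)/6,E,  sqrt (15 ), sqrt(15),4, 4.57, 8 ]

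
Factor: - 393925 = - 5^2*7^1*2251^1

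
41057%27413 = 13644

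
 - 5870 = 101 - 5971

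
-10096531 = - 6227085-3869446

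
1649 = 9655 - 8006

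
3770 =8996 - 5226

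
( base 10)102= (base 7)204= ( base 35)2w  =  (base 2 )1100110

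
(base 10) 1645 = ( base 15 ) 74A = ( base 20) 425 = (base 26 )2B7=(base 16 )66D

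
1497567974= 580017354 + 917550620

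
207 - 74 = 133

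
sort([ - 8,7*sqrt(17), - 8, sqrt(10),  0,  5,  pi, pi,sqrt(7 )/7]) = [ - 8, - 8, 0,sqrt( 7)/7 , pi,  pi, sqrt(10) , 5, 7 * sqrt( 17) ] 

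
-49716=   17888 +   -  67604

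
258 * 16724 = 4314792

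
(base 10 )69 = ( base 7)126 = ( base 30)29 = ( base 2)1000101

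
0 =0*( - 82 )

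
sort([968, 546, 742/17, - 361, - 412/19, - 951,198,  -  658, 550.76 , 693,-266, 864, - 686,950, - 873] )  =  [ - 951,- 873, - 686, - 658, - 361,  -  266, - 412/19,742/17, 198, 546,550.76,693,864, 950,968]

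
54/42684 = 9/7114 = 0.00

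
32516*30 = 975480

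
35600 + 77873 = 113473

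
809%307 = 195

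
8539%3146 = 2247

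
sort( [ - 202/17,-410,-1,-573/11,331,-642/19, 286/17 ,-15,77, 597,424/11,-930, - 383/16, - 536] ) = [ -930 , - 536, - 410,  -  573/11, - 642/19  , -383/16 , - 15,-202/17 , - 1,  286/17,424/11, 77,331, 597]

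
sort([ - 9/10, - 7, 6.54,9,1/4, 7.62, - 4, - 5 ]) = [ - 7 , - 5,  -  4, - 9/10,1/4, 6.54,7.62,  9]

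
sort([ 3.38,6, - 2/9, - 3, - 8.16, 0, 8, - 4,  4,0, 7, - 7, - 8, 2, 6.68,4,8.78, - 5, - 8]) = [-8.16,-8,- 8,-7,-5, - 4, - 3, - 2/9 , 0 , 0,2,3.38,4,4,6,6.68,7, 8,8.78 ] 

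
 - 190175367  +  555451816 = 365276449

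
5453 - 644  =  4809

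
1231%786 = 445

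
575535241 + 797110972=1372646213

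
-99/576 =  - 1 + 53/64 = - 0.17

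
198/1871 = 198/1871 = 0.11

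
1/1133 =1/1133  =  0.00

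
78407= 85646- 7239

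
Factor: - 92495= - 5^1*13^1*  1423^1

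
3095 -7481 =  - 4386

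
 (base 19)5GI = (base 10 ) 2127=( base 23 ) 40B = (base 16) 84f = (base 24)3gf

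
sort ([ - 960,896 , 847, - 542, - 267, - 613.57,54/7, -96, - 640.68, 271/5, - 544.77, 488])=[ - 960 , - 640.68, -613.57, - 544.77, - 542, - 267,- 96,54/7, 271/5, 488, 847, 896] 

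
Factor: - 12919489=  -  11^1*1174499^1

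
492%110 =52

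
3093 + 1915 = 5008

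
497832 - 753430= - 255598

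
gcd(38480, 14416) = 16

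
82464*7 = 577248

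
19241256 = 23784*809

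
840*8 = 6720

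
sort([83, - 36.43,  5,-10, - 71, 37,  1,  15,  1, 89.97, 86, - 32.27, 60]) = [  -  71,-36.43,  -  32.27, - 10, 1, 1, 5, 15, 37,60,  83,86, 89.97] 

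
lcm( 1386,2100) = 69300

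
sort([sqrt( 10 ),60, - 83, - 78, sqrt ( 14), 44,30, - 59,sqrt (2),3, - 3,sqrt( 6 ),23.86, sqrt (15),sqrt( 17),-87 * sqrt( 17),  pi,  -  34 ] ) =[ - 87*sqrt ( 17), - 83, - 78, - 59, - 34, - 3,sqrt( 2),sqrt( 6) , 3 , pi,sqrt (10),sqrt(14),sqrt( 15 ),  sqrt ( 17 ),23.86, 30,  44, 60]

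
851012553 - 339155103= 511857450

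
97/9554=97/9554 = 0.01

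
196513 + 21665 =218178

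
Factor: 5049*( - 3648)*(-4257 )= 78408627264=2^6*3^6*11^2*17^1*19^1*43^1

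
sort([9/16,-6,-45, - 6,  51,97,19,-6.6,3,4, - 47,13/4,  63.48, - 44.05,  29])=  [  -  47 ,-45, - 44.05, - 6.6, - 6, - 6,9/16 , 3,13/4,4,19,29,51,63.48, 97]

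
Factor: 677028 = 2^2 * 3^1*11^1* 23^1 * 223^1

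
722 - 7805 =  - 7083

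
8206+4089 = 12295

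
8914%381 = 151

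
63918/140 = 456+39/70 = 456.56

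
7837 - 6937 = 900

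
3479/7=497 = 497.00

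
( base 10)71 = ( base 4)1013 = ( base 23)32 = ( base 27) 2h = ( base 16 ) 47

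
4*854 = 3416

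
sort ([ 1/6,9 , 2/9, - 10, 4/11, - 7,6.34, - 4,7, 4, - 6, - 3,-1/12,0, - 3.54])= [ -10, - 7 ,  -  6, - 4, - 3.54, - 3, - 1/12,0,1/6, 2/9,4/11,4, 6.34 , 7,  9]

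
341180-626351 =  - 285171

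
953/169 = 953/169 = 5.64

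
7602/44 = 172 + 17/22 = 172.77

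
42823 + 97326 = 140149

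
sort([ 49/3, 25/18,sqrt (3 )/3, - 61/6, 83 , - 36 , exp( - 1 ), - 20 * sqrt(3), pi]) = [-36,  -  20*sqrt(3), - 61/6,  exp( - 1 ), sqrt(3)/3,25/18, pi, 49/3, 83]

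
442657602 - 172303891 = 270353711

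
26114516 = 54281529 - 28167013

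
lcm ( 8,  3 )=24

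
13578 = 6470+7108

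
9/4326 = 3/1442 = 0.00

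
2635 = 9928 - 7293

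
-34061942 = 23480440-57542382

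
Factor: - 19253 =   -  13^1 * 1481^1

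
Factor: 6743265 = 3^1*5^1*101^1*4451^1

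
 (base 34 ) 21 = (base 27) 2F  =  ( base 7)126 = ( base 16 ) 45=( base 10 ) 69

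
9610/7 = 9610/7 = 1372.86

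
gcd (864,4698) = 54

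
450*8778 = 3950100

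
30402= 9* 3378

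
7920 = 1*7920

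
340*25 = 8500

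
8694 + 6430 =15124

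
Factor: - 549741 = -3^1 * 183247^1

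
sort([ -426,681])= [  -  426,681]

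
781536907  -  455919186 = 325617721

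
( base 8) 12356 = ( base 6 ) 40450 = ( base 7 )21423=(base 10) 5358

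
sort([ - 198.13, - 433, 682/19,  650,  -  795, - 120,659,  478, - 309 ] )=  [-795, - 433, - 309, - 198.13, - 120,682/19,  478, 650, 659 ]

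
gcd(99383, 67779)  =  1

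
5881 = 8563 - 2682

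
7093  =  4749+2344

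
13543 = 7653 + 5890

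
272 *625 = 170000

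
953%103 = 26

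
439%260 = 179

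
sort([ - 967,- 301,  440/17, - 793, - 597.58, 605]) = [-967, - 793, - 597.58,- 301, 440/17,  605]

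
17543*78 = 1368354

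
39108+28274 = 67382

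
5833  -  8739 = - 2906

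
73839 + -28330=45509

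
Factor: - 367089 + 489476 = 122387^1 = 122387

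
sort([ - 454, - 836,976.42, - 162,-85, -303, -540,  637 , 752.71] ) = [ - 836, - 540, - 454, - 303, - 162, - 85, 637,752.71, 976.42]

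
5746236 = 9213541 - 3467305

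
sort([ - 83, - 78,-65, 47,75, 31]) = [ - 83, - 78, - 65 , 31,47,75]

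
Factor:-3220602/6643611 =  - 1073534/2214537 = -2^1*3^( - 1)*  7^1*11^1 * 13^( - 1 ) *6971^1*56783^( - 1 ) 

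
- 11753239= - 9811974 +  - 1941265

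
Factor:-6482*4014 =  - 26018748 = -2^2*3^2*7^1*223^1*463^1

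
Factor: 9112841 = 37^1*163^1 *1511^1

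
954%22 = 8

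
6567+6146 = 12713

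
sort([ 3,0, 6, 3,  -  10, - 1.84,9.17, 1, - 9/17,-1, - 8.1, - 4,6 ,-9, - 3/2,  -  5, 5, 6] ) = [ -10 , - 9, - 8.1, - 5, - 4, - 1.84 , - 3/2,-1, - 9/17, 0, 1,3,3, 5,6 , 6,6, 9.17 ]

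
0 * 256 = 0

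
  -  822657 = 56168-878825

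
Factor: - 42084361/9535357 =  - 11^1*13^( - 1)*733489^ (- 1 )*3825851^1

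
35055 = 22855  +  12200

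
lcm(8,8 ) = 8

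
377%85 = 37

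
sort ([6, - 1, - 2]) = [ - 2,-1, 6] 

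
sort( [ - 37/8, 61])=[ - 37/8, 61] 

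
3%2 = 1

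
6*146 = 876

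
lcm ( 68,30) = 1020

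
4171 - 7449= - 3278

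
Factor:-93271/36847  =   - 19^1*4909^1*36847^( - 1)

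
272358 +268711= 541069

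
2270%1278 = 992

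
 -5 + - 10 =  - 15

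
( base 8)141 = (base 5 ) 342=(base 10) 97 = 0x61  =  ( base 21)4D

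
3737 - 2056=1681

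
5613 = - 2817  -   - 8430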